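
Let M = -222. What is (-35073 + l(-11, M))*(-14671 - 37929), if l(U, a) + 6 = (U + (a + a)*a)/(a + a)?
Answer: 206108273950/111 ≈ 1.8568e+9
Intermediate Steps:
l(U, a) = -6 + (U + 2*a²)/(2*a) (l(U, a) = -6 + (U + (a + a)*a)/(a + a) = -6 + (U + (2*a)*a)/((2*a)) = -6 + (U + 2*a²)*(1/(2*a)) = -6 + (U + 2*a²)/(2*a))
(-35073 + l(-11, M))*(-14671 - 37929) = (-35073 + (-6 - 222 + (½)*(-11)/(-222)))*(-14671 - 37929) = (-35073 + (-6 - 222 + (½)*(-11)*(-1/222)))*(-52600) = (-35073 + (-6 - 222 + 11/444))*(-52600) = (-35073 - 101221/444)*(-52600) = -15673633/444*(-52600) = 206108273950/111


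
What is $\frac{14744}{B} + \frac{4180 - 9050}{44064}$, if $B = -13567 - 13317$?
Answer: $- \frac{97575587}{148077072} \approx -0.65895$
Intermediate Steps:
$B = -26884$ ($B = -13567 - 13317 = -26884$)
$\frac{14744}{B} + \frac{4180 - 9050}{44064} = \frac{14744}{-26884} + \frac{4180 - 9050}{44064} = 14744 \left(- \frac{1}{26884}\right) - \frac{2435}{22032} = - \frac{3686}{6721} - \frac{2435}{22032} = - \frac{97575587}{148077072}$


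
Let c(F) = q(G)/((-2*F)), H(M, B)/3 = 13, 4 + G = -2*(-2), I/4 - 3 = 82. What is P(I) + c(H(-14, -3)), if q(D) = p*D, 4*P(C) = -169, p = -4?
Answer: -169/4 ≈ -42.250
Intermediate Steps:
I = 340 (I = 12 + 4*82 = 12 + 328 = 340)
P(C) = -169/4 (P(C) = (¼)*(-169) = -169/4)
G = 0 (G = -4 - 2*(-2) = -4 + 4 = 0)
q(D) = -4*D
H(M, B) = 39 (H(M, B) = 3*13 = 39)
c(F) = 0 (c(F) = (-4*0)/((-2*F)) = 0*(-1/(2*F)) = 0)
P(I) + c(H(-14, -3)) = -169/4 + 0 = -169/4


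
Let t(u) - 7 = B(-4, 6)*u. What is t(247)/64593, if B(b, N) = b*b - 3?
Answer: 3218/64593 ≈ 0.049820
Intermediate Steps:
B(b, N) = -3 + b² (B(b, N) = b² - 3 = -3 + b²)
t(u) = 7 + 13*u (t(u) = 7 + (-3 + (-4)²)*u = 7 + (-3 + 16)*u = 7 + 13*u)
t(247)/64593 = (7 + 13*247)/64593 = (7 + 3211)*(1/64593) = 3218*(1/64593) = 3218/64593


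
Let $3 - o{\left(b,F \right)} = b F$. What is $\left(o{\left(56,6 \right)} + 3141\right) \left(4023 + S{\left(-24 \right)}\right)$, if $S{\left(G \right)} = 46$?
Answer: $11425752$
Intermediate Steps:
$o{\left(b,F \right)} = 3 - F b$ ($o{\left(b,F \right)} = 3 - b F = 3 - F b$)
$\left(o{\left(56,6 \right)} + 3141\right) \left(4023 + S{\left(-24 \right)}\right) = \left(\left(3 - 6 \cdot 56\right) + 3141\right) \left(4023 + 46\right) = \left(\left(3 - 336\right) + 3141\right) 4069 = \left(-333 + 3141\right) 4069 = 2808 \cdot 4069 = 11425752$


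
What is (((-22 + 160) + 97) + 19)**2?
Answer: 64516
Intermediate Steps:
(((-22 + 160) + 97) + 19)**2 = ((138 + 97) + 19)**2 = (235 + 19)**2 = 254**2 = 64516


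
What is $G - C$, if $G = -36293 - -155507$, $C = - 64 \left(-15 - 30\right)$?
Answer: $116334$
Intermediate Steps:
$C = 2880$ ($C = \left(-64\right) \left(-45\right) = 2880$)
$G = 119214$ ($G = -36293 + 155507 = 119214$)
$G - C = 119214 - 2880 = 116334$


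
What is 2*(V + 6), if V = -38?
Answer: -64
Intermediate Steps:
2*(V + 6) = 2*(-38 + 6) = 2*(-32) = -64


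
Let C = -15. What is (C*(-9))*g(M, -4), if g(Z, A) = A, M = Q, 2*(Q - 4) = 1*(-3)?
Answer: -540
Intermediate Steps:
Q = 5/2 (Q = 4 + (1*(-3))/2 = 4 + (1/2)*(-3) = 4 - 3/2 = 5/2 ≈ 2.5000)
M = 5/2 ≈ 2.5000
(C*(-9))*g(M, -4) = -15*(-9)*(-4) = 135*(-4) = -540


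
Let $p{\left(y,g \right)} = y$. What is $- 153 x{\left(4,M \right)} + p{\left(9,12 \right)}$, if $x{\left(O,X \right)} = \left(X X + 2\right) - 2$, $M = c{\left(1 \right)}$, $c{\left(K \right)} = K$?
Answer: $-144$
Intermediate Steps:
$M = 1$
$x{\left(O,X \right)} = X^{2}$ ($x{\left(O,X \right)} = \left(X^{2} + 2\right) - 2 = \left(2 + X^{2}\right) - 2 = X^{2}$)
$- 153 x{\left(4,M \right)} + p{\left(9,12 \right)} = - 153 \cdot 1^{2} + 9 = \left(-153\right) 1 + 9 = -153 + 9 = -144$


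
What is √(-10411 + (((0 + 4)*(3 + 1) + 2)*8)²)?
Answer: 5*√413 ≈ 101.61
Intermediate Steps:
√(-10411 + (((0 + 4)*(3 + 1) + 2)*8)²) = √(-10411 + ((4*4 + 2)*8)²) = √(-10411 + ((16 + 2)*8)²) = √(-10411 + (18*8)²) = √(-10411 + 144²) = √(-10411 + 20736) = √10325 = 5*√413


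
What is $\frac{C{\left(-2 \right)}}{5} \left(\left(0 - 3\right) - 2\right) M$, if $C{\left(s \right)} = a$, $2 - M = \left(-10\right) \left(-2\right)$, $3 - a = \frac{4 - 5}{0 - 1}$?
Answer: $36$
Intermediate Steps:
$a = 2$ ($a = 3 - \frac{4 - 5}{0 - 1} = 3 - - \frac{1}{-1} = 3 - \left(-1\right) \left(-1\right) = 3 - 1 = 2$)
$M = -18$ ($M = 2 - \left(-10\right) \left(-2\right) = 2 - 20 = -18$)
$C{\left(s \right)} = 2$
$\frac{C{\left(-2 \right)}}{5} \left(\left(0 - 3\right) - 2\right) M = \frac{2}{5} \left(\left(0 - 3\right) - 2\right) \left(-18\right) = 2 \cdot \frac{1}{5} \left(-3 - 2\right) \left(-18\right) = \frac{2}{5} \left(-5\right) \left(-18\right) = \left(-2\right) \left(-18\right) = 36$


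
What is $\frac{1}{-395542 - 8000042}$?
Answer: $- \frac{1}{8395584} \approx -1.1911 \cdot 10^{-7}$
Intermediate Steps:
$\frac{1}{-395542 - 8000042} = \frac{1}{-8395584} = - \frac{1}{8395584}$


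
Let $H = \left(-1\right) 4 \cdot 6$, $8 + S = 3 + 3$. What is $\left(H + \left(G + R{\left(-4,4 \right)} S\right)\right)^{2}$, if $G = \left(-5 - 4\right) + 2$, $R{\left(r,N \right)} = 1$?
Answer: $1089$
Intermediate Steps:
$S = -2$ ($S = -8 + \left(3 + 3\right) = -8 + 6 = -2$)
$G = -7$ ($G = -9 + 2 = -7$)
$H = -24$ ($H = \left(-4\right) 6 = -24$)
$\left(H + \left(G + R{\left(-4,4 \right)} S\right)\right)^{2} = \left(-24 + \left(-7 + 1 \left(-2\right)\right)\right)^{2} = \left(-24 - 9\right)^{2} = \left(-33\right)^{2} = 1089$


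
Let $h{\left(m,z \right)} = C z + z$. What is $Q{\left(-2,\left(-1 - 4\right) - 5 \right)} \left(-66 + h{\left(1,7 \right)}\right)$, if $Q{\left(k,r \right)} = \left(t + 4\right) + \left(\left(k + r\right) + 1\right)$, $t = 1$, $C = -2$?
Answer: $438$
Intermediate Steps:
$h{\left(m,z \right)} = - z$ ($h{\left(m,z \right)} = - 2 z + z = - z$)
$Q{\left(k,r \right)} = 6 + k + r$ ($Q{\left(k,r \right)} = \left(1 + 4\right) + \left(\left(k + r\right) + 1\right) = 5 + \left(1 + k + r\right) = 6 + k + r$)
$Q{\left(-2,\left(-1 - 4\right) - 5 \right)} \left(-66 + h{\left(1,7 \right)}\right) = \left(6 - 2 - 10\right) \left(-66 - 7\right) = \left(6 - 2 - 10\right) \left(-73\right) = \left(-6\right) \left(-73\right) = 438$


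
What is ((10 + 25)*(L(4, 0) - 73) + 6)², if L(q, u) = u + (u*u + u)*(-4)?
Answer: 6497401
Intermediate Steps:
L(q, u) = -4*u² - 3*u (L(q, u) = u + (u² + u)*(-4) = u + (u + u²)*(-4) = u + (-4*u - 4*u²) = -4*u² - 3*u)
((10 + 25)*(L(4, 0) - 73) + 6)² = ((10 + 25)*(-1*0*(3 + 4*0) - 73) + 6)² = (35*(-1*0*(3 + 0) - 73) + 6)² = (35*(-1*0*3 - 73) + 6)² = (35*(0 - 73) + 6)² = (35*(-73) + 6)² = (-2555 + 6)² = (-2549)² = 6497401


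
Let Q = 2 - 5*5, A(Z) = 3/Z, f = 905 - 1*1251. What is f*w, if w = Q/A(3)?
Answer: 7958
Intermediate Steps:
f = -346 (f = 905 - 1251 = -346)
Q = -23 (Q = 2 - 25 = -23)
w = -23 (w = -23/1 = -23*1 = -23)
f*w = -346*(-23) = 7958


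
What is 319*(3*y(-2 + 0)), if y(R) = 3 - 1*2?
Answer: 957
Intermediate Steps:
y(R) = 1 (y(R) = 3 - 2 = 1)
319*(3*y(-2 + 0)) = 319*(3*1) = 319*3 = 957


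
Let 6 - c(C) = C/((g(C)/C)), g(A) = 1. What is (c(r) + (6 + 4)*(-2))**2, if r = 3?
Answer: 529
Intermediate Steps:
c(C) = 6 - C**2 (c(C) = 6 - C/(1/C) = 6 - C*C = 6 - C**2)
(c(r) + (6 + 4)*(-2))**2 = ((6 - 1*3**2) + (6 + 4)*(-2))**2 = ((6 - 1*9) + 10*(-2))**2 = ((6 - 9) - 20)**2 = (-3 - 20)**2 = (-23)**2 = 529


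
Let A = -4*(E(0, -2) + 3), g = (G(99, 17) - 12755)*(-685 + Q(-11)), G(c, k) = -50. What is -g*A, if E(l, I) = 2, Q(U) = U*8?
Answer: 197965300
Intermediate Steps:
Q(U) = 8*U
g = 9898265 (g = (-50 - 12755)*(-685 + 8*(-11)) = -12805*(-685 - 88) = -12805*(-773) = 9898265)
A = -20 (A = -4*(2 + 3) = -4*5 = -20)
-g*A = -9898265*(-20) = -1*(-197965300) = 197965300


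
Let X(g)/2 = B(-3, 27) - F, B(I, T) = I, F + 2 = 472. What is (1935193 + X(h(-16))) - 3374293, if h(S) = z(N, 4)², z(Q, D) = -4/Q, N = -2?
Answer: -1440046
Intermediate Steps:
F = 470 (F = -2 + 472 = 470)
h(S) = 4 (h(S) = (-4/(-2))² = (-4*(-½))² = 2² = 4)
X(g) = -946 (X(g) = 2*(-3 - 1*470) = 2*(-3 - 470) = 2*(-473) = -946)
(1935193 + X(h(-16))) - 3374293 = (1935193 - 946) - 3374293 = 1934247 - 3374293 = -1440046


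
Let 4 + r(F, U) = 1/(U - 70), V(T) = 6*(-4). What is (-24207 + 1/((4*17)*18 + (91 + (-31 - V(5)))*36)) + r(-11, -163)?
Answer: -23963664439/989784 ≈ -24211.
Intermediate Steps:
V(T) = -24
r(F, U) = -4 + 1/(-70 + U) (r(F, U) = -4 + 1/(U - 70) = -4 + 1/(-70 + U))
(-24207 + 1/((4*17)*18 + (91 + (-31 - V(5)))*36)) + r(-11, -163) = (-24207 + 1/((4*17)*18 + (91 + (-31 - 1*(-24)))*36)) + (281 - 4*(-163))/(-70 - 163) = (-24207 + 1/(68*18 + (91 + (-31 + 24))*36)) + (281 + 652)/(-233) = (-24207 + 1/(1224 + (91 - 7)*36)) - 1/233*933 = (-24207 + 1/(1224 + 84*36)) - 933/233 = (-24207 + 1/(1224 + 3024)) - 933/233 = (-24207 + 1/4248) - 933/233 = -102831335/4248 - 933/233 = -23963664439/989784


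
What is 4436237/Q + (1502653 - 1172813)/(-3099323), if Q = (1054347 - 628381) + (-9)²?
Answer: 13608804025071/1320457266181 ≈ 10.306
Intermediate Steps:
Q = 426047 (Q = 425966 + 81 = 426047)
4436237/Q + (1502653 - 1172813)/(-3099323) = 4436237/426047 + (1502653 - 1172813)/(-3099323) = 4436237*(1/426047) + 329840*(-1/3099323) = 4436237/426047 - 329840/3099323 = 13608804025071/1320457266181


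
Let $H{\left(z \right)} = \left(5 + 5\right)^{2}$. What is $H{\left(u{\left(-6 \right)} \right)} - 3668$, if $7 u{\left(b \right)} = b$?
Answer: $-3568$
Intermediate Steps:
$u{\left(b \right)} = \frac{b}{7}$
$H{\left(z \right)} = 100$ ($H{\left(z \right)} = 10^{2} = 100$)
$H{\left(u{\left(-6 \right)} \right)} - 3668 = 100 - 3668 = -3568$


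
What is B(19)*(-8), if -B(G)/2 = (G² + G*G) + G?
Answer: 11856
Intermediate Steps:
B(G) = -4*G² - 2*G (B(G) = -2*((G² + G*G) + G) = -2*((G² + G²) + G) = -2*(2*G² + G) = -2*(G + 2*G²) = -4*G² - 2*G)
B(19)*(-8) = -2*19*(1 + 2*19)*(-8) = -2*19*(1 + 38)*(-8) = -2*19*39*(-8) = -1482*(-8) = 11856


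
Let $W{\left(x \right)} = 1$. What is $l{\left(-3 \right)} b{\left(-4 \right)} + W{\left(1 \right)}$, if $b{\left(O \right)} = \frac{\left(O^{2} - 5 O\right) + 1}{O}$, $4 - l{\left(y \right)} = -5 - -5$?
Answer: $-36$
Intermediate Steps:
$l{\left(y \right)} = 4$ ($l{\left(y \right)} = 4 - \left(-5 - -5\right) = 4 - \left(-5 + 5\right) = 4 - 0 = 4 + 0 = 4$)
$b{\left(O \right)} = \frac{1 + O^{2} - 5 O}{O}$
$l{\left(-3 \right)} b{\left(-4 \right)} + W{\left(1 \right)} = 4 \left(-5 - 4 + \frac{1}{-4}\right) + 1 = 4 \left(-5 - 4 - \frac{1}{4}\right) + 1 = 4 \left(- \frac{37}{4}\right) + 1 = -37 + 1 = -36$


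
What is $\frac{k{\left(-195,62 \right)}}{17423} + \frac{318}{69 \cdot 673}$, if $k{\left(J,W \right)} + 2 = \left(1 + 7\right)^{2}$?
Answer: $\frac{2806536}{269690617} \approx 0.010406$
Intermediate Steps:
$k{\left(J,W \right)} = 62$ ($k{\left(J,W \right)} = -2 + \left(1 + 7\right)^{2} = -2 + 8^{2} = -2 + 64 = 62$)
$\frac{k{\left(-195,62 \right)}}{17423} + \frac{318}{69 \cdot 673} = \frac{62}{17423} + \frac{318}{69 \cdot 673} = 62 \cdot \frac{1}{17423} + \frac{318}{46437} = \frac{62}{17423} + 318 \cdot \frac{1}{46437} = \frac{62}{17423} + \frac{106}{15479} = \frac{2806536}{269690617}$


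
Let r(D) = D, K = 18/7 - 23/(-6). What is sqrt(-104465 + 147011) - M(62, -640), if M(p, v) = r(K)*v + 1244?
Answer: 59956/21 + sqrt(42546) ≈ 3061.3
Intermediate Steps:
K = 269/42 (K = 18*(1/7) - 23*(-1/6) = 18/7 + 23/6 = 269/42 ≈ 6.4048)
M(p, v) = 1244 + 269*v/42 (M(p, v) = 269*v/42 + 1244 = 1244 + 269*v/42)
sqrt(-104465 + 147011) - M(62, -640) = sqrt(-104465 + 147011) - (1244 + (269/42)*(-640)) = sqrt(42546) - (1244 - 86080/21) = sqrt(42546) - 1*(-59956/21) = sqrt(42546) + 59956/21 = 59956/21 + sqrt(42546)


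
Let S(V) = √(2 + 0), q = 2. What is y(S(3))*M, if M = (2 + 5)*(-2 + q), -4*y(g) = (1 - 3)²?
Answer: 0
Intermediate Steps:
S(V) = √2
y(g) = -1 (y(g) = -(1 - 3)²/4 = -¼*(-2)² = -¼*4 = -1)
M = 0 (M = (2 + 5)*(-2 + 2) = 7*0 = 0)
y(S(3))*M = -1*0 = 0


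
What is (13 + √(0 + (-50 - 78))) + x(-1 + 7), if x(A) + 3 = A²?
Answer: 46 + 8*I*√2 ≈ 46.0 + 11.314*I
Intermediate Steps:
x(A) = -3 + A²
(13 + √(0 + (-50 - 78))) + x(-1 + 7) = (13 + √(0 + (-50 - 78))) + (-3 + (-1 + 7)²) = (13 + √(0 - 128)) + (-3 + 6²) = (13 + √(-128)) + (-3 + 36) = (13 + 8*I*√2) + 33 = 46 + 8*I*√2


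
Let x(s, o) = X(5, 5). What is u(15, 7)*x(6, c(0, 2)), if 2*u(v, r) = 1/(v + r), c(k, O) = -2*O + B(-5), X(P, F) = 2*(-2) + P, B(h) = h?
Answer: 1/44 ≈ 0.022727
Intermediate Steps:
X(P, F) = -4 + P
c(k, O) = -5 - 2*O (c(k, O) = -2*O - 5 = -5 - 2*O)
u(v, r) = 1/(2*(r + v)) (u(v, r) = 1/(2*(v + r)) = 1/(2*(r + v)))
x(s, o) = 1 (x(s, o) = -4 + 5 = 1)
u(15, 7)*x(6, c(0, 2)) = (1/(2*(7 + 15)))*1 = ((½)/22)*1 = ((½)*(1/22))*1 = (1/44)*1 = 1/44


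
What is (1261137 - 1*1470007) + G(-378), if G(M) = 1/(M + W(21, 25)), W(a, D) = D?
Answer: -73731111/353 ≈ -2.0887e+5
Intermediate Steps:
G(M) = 1/(25 + M) (G(M) = 1/(M + 25) = 1/(25 + M))
(1261137 - 1*1470007) + G(-378) = (1261137 - 1*1470007) + 1/(25 - 378) = (1261137 - 1470007) + 1/(-353) = -208870 - 1/353 = -73731111/353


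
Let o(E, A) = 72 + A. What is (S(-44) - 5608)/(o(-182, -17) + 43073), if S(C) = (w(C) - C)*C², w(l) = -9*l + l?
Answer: 95131/5391 ≈ 17.646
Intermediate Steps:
w(l) = -8*l
S(C) = -9*C³ (S(C) = (-8*C - C)*C² = (-9*C)*C² = -9*C³)
(S(-44) - 5608)/(o(-182, -17) + 43073) = (-9*(-44)³ - 5608)/((72 - 17) + 43073) = (-9*(-85184) - 5608)/(55 + 43073) = (766656 - 5608)/43128 = 761048*(1/43128) = 95131/5391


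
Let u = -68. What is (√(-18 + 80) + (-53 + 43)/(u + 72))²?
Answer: 273/4 - 5*√62 ≈ 28.880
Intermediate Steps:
(√(-18 + 80) + (-53 + 43)/(u + 72))² = (√(-18 + 80) + (-53 + 43)/(-68 + 72))² = (√62 - 10/4)² = (√62 - 10*¼)² = (√62 - 5/2)² = (-5/2 + √62)²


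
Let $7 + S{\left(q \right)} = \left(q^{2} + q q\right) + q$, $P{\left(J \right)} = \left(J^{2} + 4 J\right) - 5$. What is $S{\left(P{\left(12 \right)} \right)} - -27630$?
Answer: $97748$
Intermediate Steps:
$P{\left(J \right)} = -5 + J^{2} + 4 J$
$S{\left(q \right)} = -7 + q + 2 q^{2}$ ($S{\left(q \right)} = -7 + \left(\left(q^{2} + q q\right) + q\right) = -7 + \left(\left(q^{2} + q^{2}\right) + q\right) = -7 + \left(2 q^{2} + q\right) = -7 + \left(q + 2 q^{2}\right) = -7 + q + 2 q^{2}$)
$S{\left(P{\left(12 \right)} \right)} - -27630 = \left(-7 + \left(-5 + 12^{2} + 4 \cdot 12\right) + 2 \left(-5 + 12^{2} + 4 \cdot 12\right)^{2}\right) - -27630 = \left(-7 + \left(-5 + 144 + 48\right) + 2 \left(-5 + 144 + 48\right)^{2}\right) + 27630 = \left(-7 + 187 + 2 \cdot 187^{2}\right) + 27630 = \left(-7 + 187 + 2 \cdot 34969\right) + 27630 = \left(-7 + 187 + 69938\right) + 27630 = 70118 + 27630 = 97748$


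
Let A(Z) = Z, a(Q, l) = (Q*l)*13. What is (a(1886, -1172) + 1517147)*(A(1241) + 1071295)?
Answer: -29192230148664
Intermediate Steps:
a(Q, l) = 13*Q*l
(a(1886, -1172) + 1517147)*(A(1241) + 1071295) = (13*1886*(-1172) + 1517147)*(1241 + 1071295) = (-28735096 + 1517147)*1072536 = -27217949*1072536 = -29192230148664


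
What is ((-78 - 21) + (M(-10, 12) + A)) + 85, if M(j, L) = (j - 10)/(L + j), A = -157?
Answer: -181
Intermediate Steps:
M(j, L) = (-10 + j)/(L + j)
((-78 - 21) + (M(-10, 12) + A)) + 85 = ((-78 - 21) + ((-10 - 10)/(12 - 10) - 157)) + 85 = (-99 + (-20/2 - 157)) + 85 = (-99 + ((½)*(-20) - 157)) + 85 = (-99 + (-10 - 157)) + 85 = (-99 - 167) + 85 = -266 + 85 = -181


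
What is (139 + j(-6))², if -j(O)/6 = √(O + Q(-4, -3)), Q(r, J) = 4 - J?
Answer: 17689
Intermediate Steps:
j(O) = -6*√(7 + O) (j(O) = -6*√(O + (4 - 1*(-3))) = -6*√(O + (4 + 3)) = -6*√(O + 7) = -6*√(7 + O))
(139 + j(-6))² = (139 - 6*√(7 - 6))² = (139 - 6*√1)² = (139 - 6*1)² = (139 - 6)² = 133² = 17689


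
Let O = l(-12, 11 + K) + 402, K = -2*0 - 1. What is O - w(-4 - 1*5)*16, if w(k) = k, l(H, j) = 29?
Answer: 575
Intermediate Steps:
K = -1 (K = 0 - 1 = -1)
O = 431 (O = 29 + 402 = 431)
O - w(-4 - 1*5)*16 = 431 - (-4 - 1*5)*16 = 431 - (-4 - 5)*16 = 431 - (-9)*16 = 431 - 1*(-144) = 431 + 144 = 575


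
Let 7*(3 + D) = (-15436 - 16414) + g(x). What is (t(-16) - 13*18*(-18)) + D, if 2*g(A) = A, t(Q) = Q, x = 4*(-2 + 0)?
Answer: -2503/7 ≈ -357.57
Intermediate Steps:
x = -8 (x = 4*(-2) = -8)
g(A) = A/2
D = -31875/7 (D = -3 + ((-15436 - 16414) + (½)*(-8))/7 = -3 + (-31850 - 4)/7 = -3 + (⅐)*(-31854) = -3 - 31854/7 = -31875/7 ≈ -4553.6)
(t(-16) - 13*18*(-18)) + D = (-16 - 13*18*(-18)) - 31875/7 = (-16 - 234*(-18)) - 31875/7 = (-16 - 1*(-4212)) - 31875/7 = (-16 + 4212) - 31875/7 = 4196 - 31875/7 = -2503/7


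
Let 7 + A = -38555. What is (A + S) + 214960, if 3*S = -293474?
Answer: 235720/3 ≈ 78573.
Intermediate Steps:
S = -293474/3 (S = (⅓)*(-293474) = -293474/3 ≈ -97825.)
A = -38562 (A = -7 - 38555 = -38562)
(A + S) + 214960 = (-38562 - 293474/3) + 214960 = -409160/3 + 214960 = 235720/3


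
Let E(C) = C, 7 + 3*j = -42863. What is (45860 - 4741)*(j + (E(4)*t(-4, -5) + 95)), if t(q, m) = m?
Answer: -584506585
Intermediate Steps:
j = -14290 (j = -7/3 + (⅓)*(-42863) = -7/3 - 42863/3 = -14290)
(45860 - 4741)*(j + (E(4)*t(-4, -5) + 95)) = (45860 - 4741)*(-14290 + (4*(-5) + 95)) = 41119*(-14290 + (-20 + 95)) = 41119*(-14290 + 75) = 41119*(-14215) = -584506585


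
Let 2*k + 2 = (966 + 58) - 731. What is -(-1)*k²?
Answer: 84681/4 ≈ 21170.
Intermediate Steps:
k = 291/2 (k = -1 + ((966 + 58) - 731)/2 = -1 + (1024 - 731)/2 = -1 + (½)*293 = -1 + 293/2 = 291/2 ≈ 145.50)
-(-1)*k² = -(-1)*(291/2)² = -(-1)*84681/4 = -1*(-84681/4) = 84681/4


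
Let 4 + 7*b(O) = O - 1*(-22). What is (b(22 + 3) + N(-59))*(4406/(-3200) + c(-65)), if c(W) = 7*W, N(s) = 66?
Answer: -73750503/2240 ≈ -32924.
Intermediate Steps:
b(O) = 18/7 + O/7 (b(O) = -4/7 + (O - 1*(-22))/7 = -4/7 + (O + 22)/7 = -4/7 + (22 + O)/7 = -4/7 + (22/7 + O/7) = 18/7 + O/7)
(b(22 + 3) + N(-59))*(4406/(-3200) + c(-65)) = ((18/7 + (22 + 3)/7) + 66)*(4406/(-3200) + 7*(-65)) = ((18/7 + (⅐)*25) + 66)*(4406*(-1/3200) - 455) = ((18/7 + 25/7) + 66)*(-2203/1600 - 455) = (43/7 + 66)*(-730203/1600) = (505/7)*(-730203/1600) = -73750503/2240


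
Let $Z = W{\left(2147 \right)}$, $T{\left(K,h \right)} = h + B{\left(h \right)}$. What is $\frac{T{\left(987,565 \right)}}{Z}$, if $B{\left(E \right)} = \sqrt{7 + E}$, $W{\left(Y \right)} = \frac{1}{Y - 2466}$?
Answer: $-180235 - 638 \sqrt{143} \approx -1.8786 \cdot 10^{5}$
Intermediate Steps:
$W{\left(Y \right)} = \frac{1}{-2466 + Y}$
$T{\left(K,h \right)} = h + \sqrt{7 + h}$
$Z = - \frac{1}{319}$ ($Z = \frac{1}{-2466 + 2147} = \frac{1}{-319} = - \frac{1}{319} \approx -0.0031348$)
$\frac{T{\left(987,565 \right)}}{Z} = \frac{565 + \sqrt{7 + 565}}{- \frac{1}{319}} = \left(565 + \sqrt{572}\right) \left(-319\right) = \left(565 + 2 \sqrt{143}\right) \left(-319\right) = -180235 - 638 \sqrt{143}$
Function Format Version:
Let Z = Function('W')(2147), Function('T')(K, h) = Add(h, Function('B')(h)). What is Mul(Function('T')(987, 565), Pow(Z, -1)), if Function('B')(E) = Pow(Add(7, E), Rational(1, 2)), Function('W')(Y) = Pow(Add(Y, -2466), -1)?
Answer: Add(-180235, Mul(-638, Pow(143, Rational(1, 2)))) ≈ -1.8786e+5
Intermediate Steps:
Function('W')(Y) = Pow(Add(-2466, Y), -1)
Function('T')(K, h) = Add(h, Pow(Add(7, h), Rational(1, 2)))
Z = Rational(-1, 319) (Z = Pow(Add(-2466, 2147), -1) = Pow(-319, -1) = Rational(-1, 319) ≈ -0.0031348)
Mul(Function('T')(987, 565), Pow(Z, -1)) = Mul(Add(565, Pow(Add(7, 565), Rational(1, 2))), Pow(Rational(-1, 319), -1)) = Mul(Add(565, Pow(572, Rational(1, 2))), -319) = Mul(Add(565, Mul(2, Pow(143, Rational(1, 2)))), -319) = Add(-180235, Mul(-638, Pow(143, Rational(1, 2))))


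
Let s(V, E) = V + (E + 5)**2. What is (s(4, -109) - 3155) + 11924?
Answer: 19589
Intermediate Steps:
s(V, E) = V + (5 + E)**2
(s(4, -109) - 3155) + 11924 = ((4 + (5 - 109)**2) - 3155) + 11924 = ((4 + (-104)**2) - 3155) + 11924 = ((4 + 10816) - 3155) + 11924 = (10820 - 3155) + 11924 = 7665 + 11924 = 19589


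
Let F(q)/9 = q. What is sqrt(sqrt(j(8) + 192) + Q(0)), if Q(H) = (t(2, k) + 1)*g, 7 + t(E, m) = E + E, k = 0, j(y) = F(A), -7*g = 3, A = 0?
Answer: sqrt(42 + 392*sqrt(3))/7 ≈ 3.8358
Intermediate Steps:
F(q) = 9*q
g = -3/7 (g = -1/7*3 = -3/7 ≈ -0.42857)
j(y) = 0 (j(y) = 9*0 = 0)
t(E, m) = -7 + 2*E (t(E, m) = -7 + (E + E) = -7 + 2*E)
Q(H) = 6/7 (Q(H) = ((-7 + 2*2) + 1)*(-3/7) = ((-7 + 4) + 1)*(-3/7) = (-3 + 1)*(-3/7) = -2*(-3/7) = 6/7)
sqrt(sqrt(j(8) + 192) + Q(0)) = sqrt(sqrt(0 + 192) + 6/7) = sqrt(sqrt(192) + 6/7) = sqrt(8*sqrt(3) + 6/7) = sqrt(6/7 + 8*sqrt(3))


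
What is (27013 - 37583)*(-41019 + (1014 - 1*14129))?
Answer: 572196380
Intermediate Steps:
(27013 - 37583)*(-41019 + (1014 - 1*14129)) = -10570*(-41019 + (1014 - 14129)) = -10570*(-41019 - 13115) = -10570*(-54134) = 572196380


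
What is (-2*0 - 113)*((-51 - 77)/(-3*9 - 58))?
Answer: -14464/85 ≈ -170.16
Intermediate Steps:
(-2*0 - 113)*((-51 - 77)/(-3*9 - 58)) = (0 - 113)*(-128/(-27 - 58)) = -(-14464)/(-85) = -(-14464)*(-1)/85 = -113*128/85 = -14464/85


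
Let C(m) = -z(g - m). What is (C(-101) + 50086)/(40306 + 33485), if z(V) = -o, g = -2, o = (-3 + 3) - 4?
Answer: 16694/24597 ≈ 0.67870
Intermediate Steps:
o = -4 (o = 0 - 4 = -4)
z(V) = 4 (z(V) = -1*(-4) = 4)
C(m) = -4 (C(m) = -1*4 = -4)
(C(-101) + 50086)/(40306 + 33485) = (-4 + 50086)/(40306 + 33485) = 50082/73791 = 50082*(1/73791) = 16694/24597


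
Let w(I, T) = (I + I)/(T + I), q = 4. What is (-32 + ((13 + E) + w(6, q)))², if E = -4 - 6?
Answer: 19321/25 ≈ 772.84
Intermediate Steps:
E = -10
w(I, T) = 2*I/(I + T) (w(I, T) = (2*I)/(I + T) = 2*I/(I + T))
(-32 + ((13 + E) + w(6, q)))² = (-32 + ((13 - 10) + 2*6/(6 + 4)))² = (-32 + (3 + 2*6/10))² = (-32 + (3 + 2*6*(⅒)))² = (-32 + (3 + 6/5))² = (-32 + 21/5)² = (-139/5)² = 19321/25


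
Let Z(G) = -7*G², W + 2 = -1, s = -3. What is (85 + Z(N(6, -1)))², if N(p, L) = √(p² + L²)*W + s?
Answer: 5918893 + 581868*√37 ≈ 9.4583e+6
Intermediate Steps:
W = -3 (W = -2 - 1 = -3)
N(p, L) = -3 - 3*√(L² + p²) (N(p, L) = √(p² + L²)*(-3) - 3 = √(L² + p²)*(-3) - 3 = -3*√(L² + p²) - 3 = -3 - 3*√(L² + p²))
(85 + Z(N(6, -1)))² = (85 - 7*(-3 - 3*√((-1)² + 6²))²)² = (85 - 7*(-3 - 3*√(1 + 36))²)² = (85 - 7*(-3 - 3*√37)²)²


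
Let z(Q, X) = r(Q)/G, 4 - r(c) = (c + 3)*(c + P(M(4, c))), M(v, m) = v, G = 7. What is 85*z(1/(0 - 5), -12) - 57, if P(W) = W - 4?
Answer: -57/35 ≈ -1.6286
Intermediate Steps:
P(W) = -4 + W
r(c) = 4 - c*(3 + c) (r(c) = 4 - (c + 3)*(c + (-4 + 4)) = 4 - (3 + c)*(c + 0) = 4 - (3 + c)*c = 4 - c*(3 + c))
z(Q, X) = 4/7 - 3*Q/7 - Q²/7 (z(Q, X) = (4 - Q² - 3*Q)/7 = (4 - Q² - 3*Q)*(⅐) = 4/7 - 3*Q/7 - Q²/7)
85*z(1/(0 - 5), -12) - 57 = 85*(4/7 - 3/(7*(0 - 5)) - 1/(7*(0 - 5)²)) - 57 = 85*(4/7 - 3/7/(-5) - (1/(-5))²/7) - 57 = 85*(4/7 - 3/7*(-⅕) - (-⅕)²/7) - 57 = 85*(4/7 + 3/35 - ⅐*1/25) - 57 = 85*(4/7 + 3/35 - 1/175) - 57 = 85*(114/175) - 57 = 1938/35 - 57 = -57/35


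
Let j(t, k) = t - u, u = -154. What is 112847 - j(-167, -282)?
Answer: 112860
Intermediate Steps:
j(t, k) = 154 + t (j(t, k) = t - 1*(-154) = t + 154 = 154 + t)
112847 - j(-167, -282) = 112847 - (154 - 167) = 112847 - 1*(-13) = 112847 + 13 = 112860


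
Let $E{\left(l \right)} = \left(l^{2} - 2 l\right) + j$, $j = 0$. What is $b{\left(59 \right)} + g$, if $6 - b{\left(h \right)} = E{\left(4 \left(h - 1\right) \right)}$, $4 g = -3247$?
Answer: $- \frac{216663}{4} \approx -54166.0$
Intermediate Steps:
$E{\left(l \right)} = l^{2} - 2 l$ ($E{\left(l \right)} = \left(l^{2} - 2 l\right) + 0 = l^{2} - 2 l$)
$g = - \frac{3247}{4}$ ($g = \frac{1}{4} \left(-3247\right) = - \frac{3247}{4} \approx -811.75$)
$b{\left(h \right)} = 6 - \left(-6 + 4 h\right) \left(-4 + 4 h\right)$ ($b{\left(h \right)} = 6 - 4 \left(h - 1\right) \left(-2 + 4 \left(h - 1\right)\right) = 6 - 4 \left(-1 + h\right) \left(-2 + 4 \left(-1 + h\right)\right) = 6 - \left(-4 + 4 h\right) \left(-2 + \left(-4 + 4 h\right)\right) = 6 - \left(-4 + 4 h\right) \left(-6 + 4 h\right) = 6 - \left(-6 + 4 h\right) \left(-4 + 4 h\right)$)
$b{\left(59 \right)} + g = \left(-18 - 16 \cdot 59^{2} + 40 \cdot 59\right) - \frac{3247}{4} = \left(-18 - 55696 + 2360\right) - \frac{3247}{4} = -53354 - \frac{3247}{4} = - \frac{216663}{4}$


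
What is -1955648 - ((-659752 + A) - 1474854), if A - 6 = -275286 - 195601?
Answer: 649839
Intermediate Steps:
A = -470881 (A = 6 + (-275286 - 195601) = 6 - 470887 = -470881)
-1955648 - ((-659752 + A) - 1474854) = -1955648 - ((-659752 - 470881) - 1474854) = -1955648 - (-1130633 - 1474854) = -1955648 - 1*(-2605487) = -1955648 + 2605487 = 649839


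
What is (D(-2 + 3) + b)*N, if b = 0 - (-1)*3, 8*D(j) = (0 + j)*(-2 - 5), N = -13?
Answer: -221/8 ≈ -27.625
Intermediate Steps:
D(j) = -7*j/8 (D(j) = ((0 + j)*(-2 - 5))/8 = (j*(-7))/8 = (-7*j)/8 = -7*j/8)
b = 3 (b = 0 - 1*(-3) = 0 + 3 = 3)
(D(-2 + 3) + b)*N = (-7*(-2 + 3)/8 + 3)*(-13) = (-7/8*1 + 3)*(-13) = (-7/8 + 3)*(-13) = (17/8)*(-13) = -221/8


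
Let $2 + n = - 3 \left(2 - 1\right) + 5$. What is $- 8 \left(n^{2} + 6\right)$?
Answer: $-48$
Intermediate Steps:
$n = 0$ ($n = -2 + \left(- 3 \left(2 - 1\right) + 5\right) = -2 + \left(\left(-3\right) 1 + 5\right) = -2 + \left(-3 + 5\right) = -2 + 2 = 0$)
$- 8 \left(n^{2} + 6\right) = - 8 \left(0^{2} + 6\right) = - 8 \left(0 + 6\right) = \left(-8\right) 6 = -48$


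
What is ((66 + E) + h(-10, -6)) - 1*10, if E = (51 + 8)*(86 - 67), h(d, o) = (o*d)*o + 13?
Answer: 830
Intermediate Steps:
h(d, o) = 13 + d*o² (h(d, o) = (d*o)*o + 13 = d*o² + 13 = 13 + d*o²)
E = 1121 (E = 59*19 = 1121)
((66 + E) + h(-10, -6)) - 1*10 = ((66 + 1121) + (13 - 10*(-6)²)) - 1*10 = (1187 + (13 - 10*36)) - 10 = (1187 + (13 - 360)) - 10 = (1187 - 347) - 10 = 840 - 10 = 830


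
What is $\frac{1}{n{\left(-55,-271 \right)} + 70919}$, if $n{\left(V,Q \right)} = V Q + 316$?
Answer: $\frac{1}{86140} \approx 1.1609 \cdot 10^{-5}$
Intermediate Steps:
$n{\left(V,Q \right)} = 316 + Q V$ ($n{\left(V,Q \right)} = Q V + 316 = 316 + Q V$)
$\frac{1}{n{\left(-55,-271 \right)} + 70919} = \frac{1}{\left(316 - -14905\right) + 70919} = \frac{1}{\left(316 + 14905\right) + 70919} = \frac{1}{15221 + 70919} = \frac{1}{86140}$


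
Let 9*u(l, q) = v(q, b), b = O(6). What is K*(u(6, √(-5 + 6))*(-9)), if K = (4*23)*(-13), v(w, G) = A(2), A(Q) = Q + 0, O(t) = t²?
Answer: 2392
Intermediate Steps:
b = 36 (b = 6² = 36)
A(Q) = Q
v(w, G) = 2
u(l, q) = 2/9 (u(l, q) = (⅑)*2 = 2/9)
K = -1196 (K = 92*(-13) = -1196)
K*(u(6, √(-5 + 6))*(-9)) = -2392*(-9)/9 = -1196*(-2) = 2392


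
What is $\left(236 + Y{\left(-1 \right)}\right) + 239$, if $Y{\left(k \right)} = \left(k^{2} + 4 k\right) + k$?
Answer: $471$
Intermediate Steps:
$Y{\left(k \right)} = k^{2} + 5 k$
$\left(236 + Y{\left(-1 \right)}\right) + 239 = \left(236 - \left(5 - 1\right)\right) + 239 = \left(236 - 4\right) + 239 = 232 + 239 = 471$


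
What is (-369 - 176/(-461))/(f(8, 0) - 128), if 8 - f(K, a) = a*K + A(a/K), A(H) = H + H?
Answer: 169933/55320 ≈ 3.0718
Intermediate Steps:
A(H) = 2*H
f(K, a) = 8 - K*a - 2*a/K (f(K, a) = 8 - (a*K + 2*(a/K)) = 8 - (K*a + 2*a/K) = 8 + (-K*a - 2*a/K) = 8 - K*a - 2*a/K)
(-369 - 176/(-461))/(f(8, 0) - 128) = (-369 - 176/(-461))/((8 - 1*8*0 - 2*0/8) - 128) = (-369 - 176*(-1/461))/((8 + 0 - 2*0*⅛) - 128) = (-369 + 176/461)/((8 + 0 + 0) - 128) = -169933/(461*(8 - 128)) = -169933/461/(-120) = -169933/461*(-1/120) = 169933/55320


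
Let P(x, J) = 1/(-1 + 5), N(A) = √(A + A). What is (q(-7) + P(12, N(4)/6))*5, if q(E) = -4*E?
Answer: 565/4 ≈ 141.25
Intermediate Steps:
N(A) = √2*√A (N(A) = √(2*A) = √2*√A)
P(x, J) = ¼ (P(x, J) = 1/4 = ¼)
(q(-7) + P(12, N(4)/6))*5 = (-4*(-7) + ¼)*5 = (28 + ¼)*5 = (113/4)*5 = 565/4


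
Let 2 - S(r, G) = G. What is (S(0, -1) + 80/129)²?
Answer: 218089/16641 ≈ 13.106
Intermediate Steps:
S(r, G) = 2 - G
(S(0, -1) + 80/129)² = ((2 - 1*(-1)) + 80/129)² = ((2 + 1) + 80*(1/129))² = (3 + 80/129)² = (467/129)² = 218089/16641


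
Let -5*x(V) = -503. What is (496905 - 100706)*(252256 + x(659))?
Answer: 499917162817/5 ≈ 9.9983e+10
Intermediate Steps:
x(V) = 503/5 (x(V) = -⅕*(-503) = 503/5)
(496905 - 100706)*(252256 + x(659)) = (496905 - 100706)*(252256 + 503/5) = 396199*(1261783/5) = 499917162817/5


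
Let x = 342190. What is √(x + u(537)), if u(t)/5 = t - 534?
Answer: √342205 ≈ 584.98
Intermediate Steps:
u(t) = -2670 + 5*t (u(t) = 5*(t - 534) = 5*(-534 + t) = -2670 + 5*t)
√(x + u(537)) = √(342190 + (-2670 + 5*537)) = √(342190 + (-2670 + 2685)) = √(342190 + 15) = √342205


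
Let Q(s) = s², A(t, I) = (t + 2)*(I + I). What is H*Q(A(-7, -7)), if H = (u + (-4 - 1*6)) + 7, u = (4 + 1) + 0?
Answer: 9800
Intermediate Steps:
A(t, I) = 2*I*(2 + t) (A(t, I) = (2 + t)*(2*I) = 2*I*(2 + t))
u = 5 (u = 5 + 0 = 5)
H = 2 (H = (5 + (-4 - 1*6)) + 7 = (5 + (-4 - 6)) + 7 = (5 - 10) + 7 = -5 + 7 = 2)
H*Q(A(-7, -7)) = 2*(2*(-7)*(2 - 7))² = 2*(2*(-7)*(-5))² = 2*70² = 2*4900 = 9800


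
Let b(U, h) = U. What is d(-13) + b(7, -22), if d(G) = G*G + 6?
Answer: 182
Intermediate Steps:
d(G) = 6 + G² (d(G) = G² + 6 = 6 + G²)
d(-13) + b(7, -22) = (6 + (-13)²) + 7 = (6 + 169) + 7 = 175 + 7 = 182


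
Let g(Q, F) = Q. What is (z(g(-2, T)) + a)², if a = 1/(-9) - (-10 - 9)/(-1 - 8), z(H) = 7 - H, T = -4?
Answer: 3721/81 ≈ 45.938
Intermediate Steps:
a = -20/9 (a = -⅑ - (-19)/(-9) = -⅑ - (-19)*(-1)/9 = -⅑ - 1*19/9 = -⅑ - 19/9 = -20/9 ≈ -2.2222)
(z(g(-2, T)) + a)² = ((7 - 1*(-2)) - 20/9)² = ((7 + 2) - 20/9)² = (9 - 20/9)² = (61/9)² = 3721/81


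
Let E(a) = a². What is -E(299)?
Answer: -89401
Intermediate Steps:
-E(299) = -1*299² = -1*89401 = -89401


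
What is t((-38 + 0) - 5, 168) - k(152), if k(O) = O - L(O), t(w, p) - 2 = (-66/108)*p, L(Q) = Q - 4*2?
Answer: -326/3 ≈ -108.67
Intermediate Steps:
L(Q) = -8 + Q (L(Q) = Q - 8 = -8 + Q)
t(w, p) = 2 - 11*p/18 (t(w, p) = 2 + (-66/108)*p = 2 + (-66*1/108)*p = 2 - 11*p/18)
k(O) = 8 (k(O) = O - (-8 + O) = O + (8 - O) = 8)
t((-38 + 0) - 5, 168) - k(152) = (2 - 11/18*168) - 1*8 = (2 - 308/3) - 8 = -302/3 - 8 = -326/3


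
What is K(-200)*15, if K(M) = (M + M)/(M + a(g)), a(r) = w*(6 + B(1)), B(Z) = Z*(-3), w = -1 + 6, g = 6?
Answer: 1200/37 ≈ 32.432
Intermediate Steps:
w = 5
B(Z) = -3*Z
a(r) = 15 (a(r) = 5*(6 - 3*1) = 5*(6 - 3) = 5*3 = 15)
K(M) = 2*M/(15 + M) (K(M) = (M + M)/(M + 15) = (2*M)/(15 + M) = 2*M/(15 + M))
K(-200)*15 = (2*(-200)/(15 - 200))*15 = (2*(-200)/(-185))*15 = (2*(-200)*(-1/185))*15 = (80/37)*15 = 1200/37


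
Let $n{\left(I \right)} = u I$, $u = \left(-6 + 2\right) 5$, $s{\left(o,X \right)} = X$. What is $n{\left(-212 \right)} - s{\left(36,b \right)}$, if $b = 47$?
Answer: $4193$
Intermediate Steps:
$u = -20$ ($u = \left(-4\right) 5 = -20$)
$n{\left(I \right)} = - 20 I$
$n{\left(-212 \right)} - s{\left(36,b \right)} = \left(-20\right) \left(-212\right) - 47 = 4240 - 47 = 4193$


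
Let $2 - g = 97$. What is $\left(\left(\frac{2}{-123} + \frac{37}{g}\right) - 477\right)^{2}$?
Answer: $\frac{31119506052196}{136539225} \approx 2.2792 \cdot 10^{5}$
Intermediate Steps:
$g = -95$ ($g = 2 - 97 = -95$)
$\left(\left(\frac{2}{-123} + \frac{37}{g}\right) - 477\right)^{2} = \left(\left(\frac{2}{-123} + \frac{37}{-95}\right) - 477\right)^{2} = \left(\left(2 \left(- \frac{1}{123}\right) + 37 \left(- \frac{1}{95}\right)\right) - 477\right)^{2} = \left(\left(- \frac{2}{123} - \frac{37}{95}\right) - 477\right)^{2} = \left(- \frac{4741}{11685} - 477\right)^{2} = \left(- \frac{5578486}{11685}\right)^{2} = \frac{31119506052196}{136539225}$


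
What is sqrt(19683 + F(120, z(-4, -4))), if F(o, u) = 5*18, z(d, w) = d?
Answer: 39*sqrt(13) ≈ 140.62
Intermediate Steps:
F(o, u) = 90
sqrt(19683 + F(120, z(-4, -4))) = sqrt(19683 + 90) = sqrt(19773) = 39*sqrt(13)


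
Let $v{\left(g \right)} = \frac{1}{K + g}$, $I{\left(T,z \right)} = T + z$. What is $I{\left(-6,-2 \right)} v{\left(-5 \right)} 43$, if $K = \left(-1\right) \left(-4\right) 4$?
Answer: $- \frac{344}{11} \approx -31.273$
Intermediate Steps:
$K = 16$ ($K = 4 \cdot 4 = 16$)
$v{\left(g \right)} = \frac{1}{16 + g}$
$I{\left(-6,-2 \right)} v{\left(-5 \right)} 43 = \frac{-6 - 2}{16 - 5} \cdot 43 = - \frac{8}{11} \cdot 43 = \left(-8\right) \frac{1}{11} \cdot 43 = \left(- \frac{8}{11}\right) 43 = - \frac{344}{11}$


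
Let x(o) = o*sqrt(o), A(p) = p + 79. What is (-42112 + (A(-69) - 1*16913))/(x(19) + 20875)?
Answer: -1231938125/435758766 + 1121285*sqrt(19)/435758766 ≈ -2.8159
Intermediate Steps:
A(p) = 79 + p
x(o) = o**(3/2)
(-42112 + (A(-69) - 1*16913))/(x(19) + 20875) = (-42112 + ((79 - 69) - 1*16913))/(19**(3/2) + 20875) = (-42112 + (10 - 16913))/(19*sqrt(19) + 20875) = (-42112 - 16903)/(20875 + 19*sqrt(19)) = -59015/(20875 + 19*sqrt(19))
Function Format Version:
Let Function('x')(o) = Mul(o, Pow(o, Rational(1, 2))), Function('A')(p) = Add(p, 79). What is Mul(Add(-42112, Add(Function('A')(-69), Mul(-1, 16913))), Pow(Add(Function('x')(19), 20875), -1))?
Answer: Add(Rational(-1231938125, 435758766), Mul(Rational(1121285, 435758766), Pow(19, Rational(1, 2)))) ≈ -2.8159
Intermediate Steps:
Function('A')(p) = Add(79, p)
Function('x')(o) = Pow(o, Rational(3, 2))
Mul(Add(-42112, Add(Function('A')(-69), Mul(-1, 16913))), Pow(Add(Function('x')(19), 20875), -1)) = Mul(Add(-42112, Add(Add(79, -69), Mul(-1, 16913))), Pow(Add(Pow(19, Rational(3, 2)), 20875), -1)) = Mul(Add(-42112, Add(10, -16913)), Pow(Add(Mul(19, Pow(19, Rational(1, 2))), 20875), -1)) = Mul(Add(-42112, -16903), Pow(Add(20875, Mul(19, Pow(19, Rational(1, 2)))), -1)) = Mul(-59015, Pow(Add(20875, Mul(19, Pow(19, Rational(1, 2)))), -1))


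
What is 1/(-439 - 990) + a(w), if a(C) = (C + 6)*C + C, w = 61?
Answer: 5927491/1429 ≈ 4148.0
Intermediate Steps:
a(C) = C + C*(6 + C) (a(C) = (6 + C)*C + C = C*(6 + C) + C = C + C*(6 + C))
1/(-439 - 990) + a(w) = 1/(-439 - 990) + 61*(7 + 61) = 1/(-1429) + 61*68 = -1/1429 + 4148 = 5927491/1429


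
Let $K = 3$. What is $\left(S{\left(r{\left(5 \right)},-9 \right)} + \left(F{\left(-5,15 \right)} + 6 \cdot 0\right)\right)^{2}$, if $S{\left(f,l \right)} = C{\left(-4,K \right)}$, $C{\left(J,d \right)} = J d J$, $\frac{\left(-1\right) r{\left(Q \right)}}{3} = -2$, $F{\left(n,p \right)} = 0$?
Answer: $2304$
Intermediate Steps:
$r{\left(Q \right)} = 6$ ($r{\left(Q \right)} = \left(-3\right) \left(-2\right) = 6$)
$C{\left(J,d \right)} = d J^{2}$
$S{\left(f,l \right)} = 48$ ($S{\left(f,l \right)} = 3 \left(-4\right)^{2} = 3 \cdot 16 = 48$)
$\left(S{\left(r{\left(5 \right)},-9 \right)} + \left(F{\left(-5,15 \right)} + 6 \cdot 0\right)\right)^{2} = \left(48 + \left(0 + 6 \cdot 0\right)\right)^{2} = \left(48 + \left(0 + 0\right)\right)^{2} = \left(48 + 0\right)^{2} = 48^{2} = 2304$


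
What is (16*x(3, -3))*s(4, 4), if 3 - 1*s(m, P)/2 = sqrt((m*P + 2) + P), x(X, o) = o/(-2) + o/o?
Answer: 240 - 80*sqrt(22) ≈ -135.23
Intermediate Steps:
x(X, o) = 1 - o/2 (x(X, o) = o*(-1/2) + 1 = -o/2 + 1 = 1 - o/2)
s(m, P) = 6 - 2*sqrt(2 + P + P*m) (s(m, P) = 6 - 2*sqrt((m*P + 2) + P) = 6 - 2*sqrt((P*m + 2) + P) = 6 - 2*sqrt((2 + P*m) + P) = 6 - 2*sqrt(2 + P + P*m))
(16*x(3, -3))*s(4, 4) = (16*(1 - 1/2*(-3)))*(6 - 2*sqrt(2 + 4 + 4*4)) = (16*(1 + 3/2))*(6 - 2*sqrt(2 + 4 + 16)) = (16*(5/2))*(6 - 2*sqrt(22)) = 40*(6 - 2*sqrt(22)) = 240 - 80*sqrt(22)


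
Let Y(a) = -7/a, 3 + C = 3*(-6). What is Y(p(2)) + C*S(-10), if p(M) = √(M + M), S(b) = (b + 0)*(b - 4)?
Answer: -5887/2 ≈ -2943.5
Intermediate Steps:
S(b) = b*(-4 + b)
p(M) = √2*√M (p(M) = √(2*M) = √2*√M)
C = -21 (C = -3 + 3*(-6) = -3 - 18 = -21)
Y(p(2)) + C*S(-10) = -7/(√2*√2) - (-210)*(-4 - 10) = -7/2 - (-210)*(-14) = -7*½ - 21*140 = -7/2 - 2940 = -5887/2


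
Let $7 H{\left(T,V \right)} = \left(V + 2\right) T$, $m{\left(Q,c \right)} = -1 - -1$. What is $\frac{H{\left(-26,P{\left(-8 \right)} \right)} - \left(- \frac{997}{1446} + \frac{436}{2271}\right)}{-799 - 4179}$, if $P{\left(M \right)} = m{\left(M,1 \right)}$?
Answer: $\frac{53108305}{38143198212} \approx 0.0013923$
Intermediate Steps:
$m{\left(Q,c \right)} = 0$ ($m{\left(Q,c \right)} = -1 + 1 = 0$)
$P{\left(M \right)} = 0$
$H{\left(T,V \right)} = \frac{T \left(2 + V\right)}{7}$ ($H{\left(T,V \right)} = \frac{\left(V + 2\right) T}{7} = \frac{\left(2 + V\right) T}{7} = \frac{T \left(2 + V\right)}{7}$)
$\frac{H{\left(-26,P{\left(-8 \right)} \right)} - \left(- \frac{997}{1446} + \frac{436}{2271}\right)}{-799 - 4179} = \frac{\frac{1}{7} \left(-26\right) \left(2 + 0\right) - \left(- \frac{997}{1446} + \frac{436}{2271}\right)}{-799 - 4179} = \frac{\frac{1}{7} \left(-26\right) 2 - - \frac{544577}{1094622}}{-4978} = \left(- \frac{52}{7} + \left(\frac{997}{1446} - \frac{436}{2271}\right)\right) \left(- \frac{1}{4978}\right) = \left(- \frac{52}{7} + \frac{544577}{1094622}\right) \left(- \frac{1}{4978}\right) = \left(- \frac{53108305}{7662354}\right) \left(- \frac{1}{4978}\right) = \frac{53108305}{38143198212}$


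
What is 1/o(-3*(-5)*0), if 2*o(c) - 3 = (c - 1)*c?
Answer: ⅔ ≈ 0.66667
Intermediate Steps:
o(c) = 3/2 + c*(-1 + c)/2 (o(c) = 3/2 + ((c - 1)*c)/2 = 3/2 + ((-1 + c)*c)/2 = 3/2 + (c*(-1 + c))/2 = 3/2 + c*(-1 + c)/2)
1/o(-3*(-5)*0) = 1/(3/2 + (-3*(-5)*0)²/2 - (-3*(-5))*0/2) = 1/(3/2 + (15*0)²/2 - 15*0/2) = 1/(3/2 + (½)*0² - ½*0) = 1/(3/2 + (½)*0 + 0) = 1/(3/2 + 0 + 0) = 1/(3/2) = ⅔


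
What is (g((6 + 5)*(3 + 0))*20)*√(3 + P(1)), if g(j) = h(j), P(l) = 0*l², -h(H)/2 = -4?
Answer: 160*√3 ≈ 277.13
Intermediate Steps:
h(H) = 8 (h(H) = -2*(-4) = 8)
P(l) = 0
g(j) = 8
(g((6 + 5)*(3 + 0))*20)*√(3 + P(1)) = (8*20)*√(3 + 0) = 160*√3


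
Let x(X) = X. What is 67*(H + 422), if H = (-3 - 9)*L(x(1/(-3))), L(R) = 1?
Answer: 27470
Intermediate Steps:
H = -12 (H = (-3 - 9)*1 = -12*1 = -12)
67*(H + 422) = 67*(-12 + 422) = 67*410 = 27470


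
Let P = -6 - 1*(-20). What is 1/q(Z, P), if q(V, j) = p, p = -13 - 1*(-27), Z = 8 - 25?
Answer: 1/14 ≈ 0.071429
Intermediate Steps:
Z = -17
P = 14 (P = -6 + 20 = 14)
p = 14 (p = -13 + 27 = 14)
q(V, j) = 14
1/q(Z, P) = 1/14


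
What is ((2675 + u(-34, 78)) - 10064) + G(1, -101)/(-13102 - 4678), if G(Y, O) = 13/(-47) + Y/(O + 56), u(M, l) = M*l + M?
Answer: -94716837967/9401175 ≈ -10075.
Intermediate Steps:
u(M, l) = M + M*l
G(Y, O) = -13/47 + Y/(56 + O) (G(Y, O) = 13*(-1/47) + Y/(56 + O) = -13/47 + Y/(56 + O))
((2675 + u(-34, 78)) - 10064) + G(1, -101)/(-13102 - 4678) = ((2675 - 34*(1 + 78)) - 10064) + ((-728 - 13*(-101) + 47*1)/(47*(56 - 101)))/(-13102 - 4678) = ((2675 - 34*79) - 10064) + ((1/47)*(-728 + 1313 + 47)/(-45))/(-17780) = ((2675 - 2686) - 10064) + ((1/47)*(-1/45)*632)*(-1/17780) = (-11 - 10064) - 632/2115*(-1/17780) = -10075 + 158/9401175 = -94716837967/9401175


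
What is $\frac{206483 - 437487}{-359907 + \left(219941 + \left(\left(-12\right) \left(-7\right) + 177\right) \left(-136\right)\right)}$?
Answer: $\frac{115502}{87731} \approx 1.3165$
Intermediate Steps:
$\frac{206483 - 437487}{-359907 + \left(219941 + \left(\left(-12\right) \left(-7\right) + 177\right) \left(-136\right)\right)} = - \frac{231004}{-359907 + \left(219941 + \left(84 + 177\right) \left(-136\right)\right)} = - \frac{231004}{-359907 + \left(219941 + 261 \left(-136\right)\right)} = - \frac{231004}{-359907 + \left(219941 - 35496\right)} = - \frac{231004}{-359907 + 184445} = - \frac{231004}{-175462} = \left(-231004\right) \left(- \frac{1}{175462}\right) = \frac{115502}{87731}$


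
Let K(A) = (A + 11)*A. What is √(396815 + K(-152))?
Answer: √418247 ≈ 646.72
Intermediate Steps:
K(A) = A*(11 + A) (K(A) = (11 + A)*A = A*(11 + A))
√(396815 + K(-152)) = √(396815 - 152*(11 - 152)) = √(396815 - 152*(-141)) = √(396815 + 21432) = √418247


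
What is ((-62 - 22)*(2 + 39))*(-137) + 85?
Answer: 471913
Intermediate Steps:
((-62 - 22)*(2 + 39))*(-137) + 85 = -84*41*(-137) + 85 = -3444*(-137) + 85 = 471828 + 85 = 471913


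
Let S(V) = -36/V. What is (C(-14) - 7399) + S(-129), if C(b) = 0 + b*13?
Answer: -325971/43 ≈ -7580.7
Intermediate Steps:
C(b) = 13*b (C(b) = 0 + 13*b = 13*b)
(C(-14) - 7399) + S(-129) = (13*(-14) - 7399) - 36/(-129) = (-182 - 7399) - 36*(-1/129) = -7581 + 12/43 = -325971/43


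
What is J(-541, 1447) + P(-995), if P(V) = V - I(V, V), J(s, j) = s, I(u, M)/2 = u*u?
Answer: -1981586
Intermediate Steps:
I(u, M) = 2*u² (I(u, M) = 2*(u*u) = 2*u²)
P(V) = V - 2*V²
J(-541, 1447) + P(-995) = -541 - 995*(1 - 2*(-995)) = -541 - 995*(1 + 1990) = -541 - 995*1991 = -541 - 1981045 = -1981586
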